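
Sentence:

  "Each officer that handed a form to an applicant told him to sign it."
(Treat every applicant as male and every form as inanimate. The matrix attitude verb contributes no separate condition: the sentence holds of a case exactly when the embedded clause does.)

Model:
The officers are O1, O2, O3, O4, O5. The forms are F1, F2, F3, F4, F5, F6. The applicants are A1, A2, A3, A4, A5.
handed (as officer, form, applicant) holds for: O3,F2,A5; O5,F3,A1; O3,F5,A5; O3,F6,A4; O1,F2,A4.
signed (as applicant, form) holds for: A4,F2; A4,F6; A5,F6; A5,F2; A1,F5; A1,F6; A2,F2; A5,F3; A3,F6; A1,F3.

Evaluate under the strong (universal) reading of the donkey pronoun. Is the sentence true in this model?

"him" takes "an applicant" as antecedent and "it" takes "a form"; both are donkey pronouns co-varying with the restrictor.
Strong reading: for every (o,f,a) with handed(o,f,a), signed(a,f).
Restrictor triples: (O1,F2,A4)→signed(A4,F2) ✓  (O3,F2,A5)→signed(A5,F2) ✓  (O3,F5,A5)→signed(A5,F5) ✗  (O3,F6,A4)→signed(A4,F6) ✓  (O5,F3,A1)→signed(A1,F3) ✓
Counterexample: (O3,F5,A5) — signed(A5,F5) does not hold.

False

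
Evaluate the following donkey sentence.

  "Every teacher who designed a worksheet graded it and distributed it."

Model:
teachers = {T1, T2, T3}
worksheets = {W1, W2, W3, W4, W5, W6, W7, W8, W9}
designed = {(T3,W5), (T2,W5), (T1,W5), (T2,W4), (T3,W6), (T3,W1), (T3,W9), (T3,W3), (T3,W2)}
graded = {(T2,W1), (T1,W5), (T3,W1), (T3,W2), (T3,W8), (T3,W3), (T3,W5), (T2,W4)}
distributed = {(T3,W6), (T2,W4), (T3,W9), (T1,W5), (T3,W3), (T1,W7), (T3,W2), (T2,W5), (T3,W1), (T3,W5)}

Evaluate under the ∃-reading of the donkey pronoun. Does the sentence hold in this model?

True

"it" takes "a worksheet" as antecedent — a donkey pronoun bound across the clause boundary.
Weak reading: every teacher t with some designed-worksheet has at least one designed-worksheet w such that graded(t,w) ∧ distributed(t,w).
Per teacher: T1:✓  T2:✓  T3:✓
Every teacher in the restrictor has a witness.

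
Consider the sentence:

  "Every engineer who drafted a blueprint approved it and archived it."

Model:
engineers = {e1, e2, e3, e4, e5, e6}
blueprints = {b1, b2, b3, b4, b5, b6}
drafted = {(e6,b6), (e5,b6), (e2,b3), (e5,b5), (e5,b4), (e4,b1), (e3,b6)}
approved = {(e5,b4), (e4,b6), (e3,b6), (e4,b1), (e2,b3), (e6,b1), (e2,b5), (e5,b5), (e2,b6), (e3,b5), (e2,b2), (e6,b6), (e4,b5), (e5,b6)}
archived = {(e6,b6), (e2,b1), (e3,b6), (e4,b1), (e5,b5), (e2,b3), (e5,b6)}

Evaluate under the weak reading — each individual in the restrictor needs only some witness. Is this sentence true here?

"it" takes "a blueprint" as antecedent — a donkey pronoun bound across the clause boundary.
Weak reading: every engineer e with some drafted-blueprint has at least one drafted-blueprint b such that approved(e,b) ∧ archived(e,b).
Per engineer: e2:✓  e3:✓  e4:✓  e5:✓  e6:✓
Every engineer in the restrictor has a witness.

True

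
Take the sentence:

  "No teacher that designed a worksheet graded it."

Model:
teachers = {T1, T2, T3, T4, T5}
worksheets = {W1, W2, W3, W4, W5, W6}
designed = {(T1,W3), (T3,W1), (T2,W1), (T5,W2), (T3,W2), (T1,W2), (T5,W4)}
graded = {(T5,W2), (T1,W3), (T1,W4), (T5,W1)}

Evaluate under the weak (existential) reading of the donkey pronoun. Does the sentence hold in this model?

False

"it" takes "a worksheet" as antecedent — a donkey pronoun bound across the clause boundary.
Truth condition: for no (t,w) with designed(t,w) does graded(t,w) hold.
Restrictor pairs — does the scope hold? (T1,W2):fails  (T1,W3):holds  (T2,W1):fails  (T3,W1):fails  (T3,W2):fails  (T5,W2):holds  (T5,W4):fails
Scope holds for 2 pair(s), so the sentence is false.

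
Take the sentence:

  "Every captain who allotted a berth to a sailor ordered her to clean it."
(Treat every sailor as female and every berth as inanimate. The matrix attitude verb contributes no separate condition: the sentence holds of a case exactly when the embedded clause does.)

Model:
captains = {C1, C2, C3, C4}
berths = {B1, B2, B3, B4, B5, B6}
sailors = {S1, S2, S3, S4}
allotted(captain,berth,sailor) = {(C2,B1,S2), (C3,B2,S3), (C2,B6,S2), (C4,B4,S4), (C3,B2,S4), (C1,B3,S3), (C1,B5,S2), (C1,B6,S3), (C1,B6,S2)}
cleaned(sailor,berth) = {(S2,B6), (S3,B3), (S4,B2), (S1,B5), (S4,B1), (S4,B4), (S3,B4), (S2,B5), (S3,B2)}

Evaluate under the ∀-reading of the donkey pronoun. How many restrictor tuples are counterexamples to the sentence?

"her" takes "a sailor" as antecedent and "it" takes "a berth"; both are donkey pronouns co-varying with the restrictor.
Strong reading: for every (c,b,s) with allotted(c,b,s), cleaned(s,b).
Restrictor triples: (C1,B3,S3)→cleaned(S3,B3) ✓  (C1,B5,S2)→cleaned(S2,B5) ✓  (C1,B6,S2)→cleaned(S2,B6) ✓  (C1,B6,S3)→cleaned(S3,B6) ✗  (C2,B1,S2)→cleaned(S2,B1) ✗  (C2,B6,S2)→cleaned(S2,B6) ✓  (C3,B2,S3)→cleaned(S3,B2) ✓  (C3,B2,S4)→cleaned(S4,B2) ✓  (C4,B4,S4)→cleaned(S4,B4) ✓
Counterexamples (restrictor triples failing the scope): 2.

2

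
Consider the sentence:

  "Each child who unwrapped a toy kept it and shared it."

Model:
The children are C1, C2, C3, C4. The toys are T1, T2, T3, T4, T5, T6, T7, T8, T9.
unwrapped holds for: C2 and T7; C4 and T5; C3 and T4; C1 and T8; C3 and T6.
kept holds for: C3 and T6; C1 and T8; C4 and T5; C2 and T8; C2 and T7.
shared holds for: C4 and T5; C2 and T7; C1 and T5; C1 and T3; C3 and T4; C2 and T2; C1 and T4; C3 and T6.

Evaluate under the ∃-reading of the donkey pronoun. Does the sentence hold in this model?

"it" takes "a toy" as antecedent — a donkey pronoun bound across the clause boundary.
Weak reading: every child c with some unwrapped-toy has at least one unwrapped-toy t such that kept(c,t) ∧ shared(c,t).
Per child: C1:✗  C2:✓  C3:✓  C4:✓
C1 has no witness among its unwrapped-toys.

False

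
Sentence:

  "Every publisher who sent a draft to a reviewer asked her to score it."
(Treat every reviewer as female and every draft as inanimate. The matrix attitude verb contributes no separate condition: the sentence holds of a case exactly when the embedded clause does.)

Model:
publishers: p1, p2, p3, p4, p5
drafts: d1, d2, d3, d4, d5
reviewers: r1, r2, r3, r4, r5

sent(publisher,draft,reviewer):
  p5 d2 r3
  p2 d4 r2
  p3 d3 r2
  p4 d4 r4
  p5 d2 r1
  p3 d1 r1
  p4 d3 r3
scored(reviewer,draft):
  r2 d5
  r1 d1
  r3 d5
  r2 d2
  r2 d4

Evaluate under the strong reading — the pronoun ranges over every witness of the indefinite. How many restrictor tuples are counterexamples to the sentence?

"her" takes "a reviewer" as antecedent and "it" takes "a draft"; both are donkey pronouns co-varying with the restrictor.
Strong reading: for every (p,d,r) with sent(p,d,r), scored(r,d).
Restrictor triples: (p2,d4,r2)→scored(r2,d4) ✓  (p3,d1,r1)→scored(r1,d1) ✓  (p3,d3,r2)→scored(r2,d3) ✗  (p4,d3,r3)→scored(r3,d3) ✗  (p4,d4,r4)→scored(r4,d4) ✗  (p5,d2,r1)→scored(r1,d2) ✗  (p5,d2,r3)→scored(r3,d2) ✗
Counterexamples (restrictor triples failing the scope): 5.

5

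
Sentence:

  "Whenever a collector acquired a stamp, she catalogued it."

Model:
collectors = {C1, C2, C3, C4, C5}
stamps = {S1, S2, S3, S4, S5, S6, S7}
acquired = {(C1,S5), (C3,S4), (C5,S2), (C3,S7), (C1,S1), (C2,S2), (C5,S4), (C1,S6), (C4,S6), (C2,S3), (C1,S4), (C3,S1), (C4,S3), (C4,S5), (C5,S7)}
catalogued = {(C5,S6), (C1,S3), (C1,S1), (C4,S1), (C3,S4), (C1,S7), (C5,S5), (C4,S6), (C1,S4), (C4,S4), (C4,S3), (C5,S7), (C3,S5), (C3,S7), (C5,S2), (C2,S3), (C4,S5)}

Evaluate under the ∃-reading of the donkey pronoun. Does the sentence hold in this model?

"it" takes "a stamp" as antecedent — a donkey pronoun bound across the clause boundary.
Weak reading: every collector c with some acquired-stamp has at least one acquired-stamp s such that catalogued(c,s).
Per collector: C1:✓  C2:✓  C3:✓  C4:✓  C5:✓
Every collector in the restrictor has a witness.

True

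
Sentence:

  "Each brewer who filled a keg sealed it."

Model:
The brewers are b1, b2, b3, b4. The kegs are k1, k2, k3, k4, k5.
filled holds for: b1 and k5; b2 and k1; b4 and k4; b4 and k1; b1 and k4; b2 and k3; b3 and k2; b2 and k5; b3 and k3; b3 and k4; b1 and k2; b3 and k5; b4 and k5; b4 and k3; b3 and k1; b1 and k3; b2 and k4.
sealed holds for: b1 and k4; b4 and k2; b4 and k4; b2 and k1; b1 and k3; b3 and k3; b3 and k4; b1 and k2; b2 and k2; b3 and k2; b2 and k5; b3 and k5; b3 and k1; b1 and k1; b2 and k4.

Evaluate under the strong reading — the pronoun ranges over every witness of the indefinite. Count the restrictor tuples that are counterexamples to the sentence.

5

"it" takes "a keg" as antecedent — a donkey pronoun bound across the clause boundary.
Strong reading: for every (b,k) with filled(b,k), sealed(b,k).
Restrictor pairs: (b1,k2) ✓  (b1,k3) ✓  (b1,k4) ✓  (b1,k5) ✗  (b2,k1) ✓  (b2,k3) ✗  (b2,k4) ✓  (b2,k5) ✓  (b3,k1) ✓  (b3,k2) ✓  (b3,k3) ✓  (b3,k4) ✓  (b3,k5) ✓  (b4,k1) ✗  (b4,k3) ✗  (b4,k4) ✓  (b4,k5) ✗
Counterexamples (restrictor pairs failing the scope): 5.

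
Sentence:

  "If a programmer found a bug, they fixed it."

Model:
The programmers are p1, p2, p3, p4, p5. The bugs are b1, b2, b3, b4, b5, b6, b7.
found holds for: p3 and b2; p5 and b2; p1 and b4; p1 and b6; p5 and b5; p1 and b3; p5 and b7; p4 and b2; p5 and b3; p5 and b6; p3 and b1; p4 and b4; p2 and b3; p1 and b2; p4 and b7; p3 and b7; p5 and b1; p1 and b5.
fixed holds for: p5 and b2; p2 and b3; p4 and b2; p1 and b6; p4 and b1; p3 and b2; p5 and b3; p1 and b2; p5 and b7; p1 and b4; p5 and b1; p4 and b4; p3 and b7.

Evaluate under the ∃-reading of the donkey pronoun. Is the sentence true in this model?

True

"it" takes "a bug" as antecedent — a donkey pronoun bound across the clause boundary.
Weak reading: every programmer p with some found-bug has at least one found-bug b such that fixed(p,b).
Per programmer: p1:✓  p2:✓  p3:✓  p4:✓  p5:✓
Every programmer in the restrictor has a witness.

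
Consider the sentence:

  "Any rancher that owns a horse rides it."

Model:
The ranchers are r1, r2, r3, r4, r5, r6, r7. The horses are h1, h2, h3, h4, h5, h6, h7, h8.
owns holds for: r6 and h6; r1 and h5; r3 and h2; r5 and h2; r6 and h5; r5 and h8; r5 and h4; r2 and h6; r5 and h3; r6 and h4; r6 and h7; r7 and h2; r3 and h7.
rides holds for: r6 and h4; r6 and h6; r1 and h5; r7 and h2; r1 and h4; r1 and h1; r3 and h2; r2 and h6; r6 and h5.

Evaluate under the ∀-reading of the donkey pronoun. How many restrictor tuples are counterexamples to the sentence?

"it" takes "a horse" as antecedent — a donkey pronoun bound across the clause boundary.
Strong reading: for every (r,h) with owns(r,h), rides(r,h).
Restrictor pairs: (r1,h5) ✓  (r2,h6) ✓  (r3,h2) ✓  (r3,h7) ✗  (r5,h2) ✗  (r5,h3) ✗  (r5,h4) ✗  (r5,h8) ✗  (r6,h4) ✓  (r6,h5) ✓  (r6,h6) ✓  (r6,h7) ✗  (r7,h2) ✓
Counterexamples (restrictor pairs failing the scope): 6.

6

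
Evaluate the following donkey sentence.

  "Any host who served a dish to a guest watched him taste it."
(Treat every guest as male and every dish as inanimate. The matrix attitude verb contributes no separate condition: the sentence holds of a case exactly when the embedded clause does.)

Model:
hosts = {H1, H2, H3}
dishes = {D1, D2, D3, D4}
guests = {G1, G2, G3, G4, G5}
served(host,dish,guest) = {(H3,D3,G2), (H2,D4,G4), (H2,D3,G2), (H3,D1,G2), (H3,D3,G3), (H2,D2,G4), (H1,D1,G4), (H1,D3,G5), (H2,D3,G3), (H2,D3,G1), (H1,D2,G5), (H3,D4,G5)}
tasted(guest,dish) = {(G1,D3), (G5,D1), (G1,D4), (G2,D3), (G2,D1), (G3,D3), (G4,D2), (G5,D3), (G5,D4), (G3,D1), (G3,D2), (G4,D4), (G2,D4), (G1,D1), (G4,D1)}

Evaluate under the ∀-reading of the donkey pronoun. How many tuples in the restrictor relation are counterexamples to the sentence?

1

"him" takes "a guest" as antecedent and "it" takes "a dish"; both are donkey pronouns co-varying with the restrictor.
Strong reading: for every (h,d,g) with served(h,d,g), tasted(g,d).
Restrictor triples: (H1,D1,G4)→tasted(G4,D1) ✓  (H1,D2,G5)→tasted(G5,D2) ✗  (H1,D3,G5)→tasted(G5,D3) ✓  (H2,D2,G4)→tasted(G4,D2) ✓  (H2,D3,G1)→tasted(G1,D3) ✓  (H2,D3,G2)→tasted(G2,D3) ✓  (H2,D3,G3)→tasted(G3,D3) ✓  (H2,D4,G4)→tasted(G4,D4) ✓  (H3,D1,G2)→tasted(G2,D1) ✓  (H3,D3,G2)→tasted(G2,D3) ✓  (H3,D3,G3)→tasted(G3,D3) ✓  (H3,D4,G5)→tasted(G5,D4) ✓
Counterexamples (restrictor triples failing the scope): 1.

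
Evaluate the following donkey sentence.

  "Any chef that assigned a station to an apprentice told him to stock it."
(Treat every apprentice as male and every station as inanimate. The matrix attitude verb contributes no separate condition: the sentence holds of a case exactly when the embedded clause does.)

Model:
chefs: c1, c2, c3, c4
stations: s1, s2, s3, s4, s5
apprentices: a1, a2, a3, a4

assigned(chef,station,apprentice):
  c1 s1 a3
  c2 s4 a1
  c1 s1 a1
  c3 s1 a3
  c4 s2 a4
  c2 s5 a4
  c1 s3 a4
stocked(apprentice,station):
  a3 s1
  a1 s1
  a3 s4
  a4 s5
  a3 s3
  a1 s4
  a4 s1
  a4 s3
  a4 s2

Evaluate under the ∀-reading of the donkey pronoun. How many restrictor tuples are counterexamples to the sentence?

"him" takes "an apprentice" as antecedent and "it" takes "a station"; both are donkey pronouns co-varying with the restrictor.
Strong reading: for every (c,s,a) with assigned(c,s,a), stocked(a,s).
Restrictor triples: (c1,s1,a1)→stocked(a1,s1) ✓  (c1,s1,a3)→stocked(a3,s1) ✓  (c1,s3,a4)→stocked(a4,s3) ✓  (c2,s4,a1)→stocked(a1,s4) ✓  (c2,s5,a4)→stocked(a4,s5) ✓  (c3,s1,a3)→stocked(a3,s1) ✓  (c4,s2,a4)→stocked(a4,s2) ✓
Counterexamples (restrictor triples failing the scope): 0.

0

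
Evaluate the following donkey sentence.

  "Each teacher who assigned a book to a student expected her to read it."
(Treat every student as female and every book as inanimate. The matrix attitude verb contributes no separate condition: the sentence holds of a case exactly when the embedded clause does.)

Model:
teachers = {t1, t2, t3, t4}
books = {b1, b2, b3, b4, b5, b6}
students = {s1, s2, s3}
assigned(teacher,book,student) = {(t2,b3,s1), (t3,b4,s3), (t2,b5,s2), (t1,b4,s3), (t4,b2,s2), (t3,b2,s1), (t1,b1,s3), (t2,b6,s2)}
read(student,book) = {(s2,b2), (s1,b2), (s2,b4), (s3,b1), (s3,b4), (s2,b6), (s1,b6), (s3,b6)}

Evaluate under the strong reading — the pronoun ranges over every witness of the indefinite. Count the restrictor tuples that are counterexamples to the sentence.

2

"her" takes "a student" as antecedent and "it" takes "a book"; both are donkey pronouns co-varying with the restrictor.
Strong reading: for every (t,b,s) with assigned(t,b,s), read(s,b).
Restrictor triples: (t1,b1,s3)→read(s3,b1) ✓  (t1,b4,s3)→read(s3,b4) ✓  (t2,b3,s1)→read(s1,b3) ✗  (t2,b5,s2)→read(s2,b5) ✗  (t2,b6,s2)→read(s2,b6) ✓  (t3,b2,s1)→read(s1,b2) ✓  (t3,b4,s3)→read(s3,b4) ✓  (t4,b2,s2)→read(s2,b2) ✓
Counterexamples (restrictor triples failing the scope): 2.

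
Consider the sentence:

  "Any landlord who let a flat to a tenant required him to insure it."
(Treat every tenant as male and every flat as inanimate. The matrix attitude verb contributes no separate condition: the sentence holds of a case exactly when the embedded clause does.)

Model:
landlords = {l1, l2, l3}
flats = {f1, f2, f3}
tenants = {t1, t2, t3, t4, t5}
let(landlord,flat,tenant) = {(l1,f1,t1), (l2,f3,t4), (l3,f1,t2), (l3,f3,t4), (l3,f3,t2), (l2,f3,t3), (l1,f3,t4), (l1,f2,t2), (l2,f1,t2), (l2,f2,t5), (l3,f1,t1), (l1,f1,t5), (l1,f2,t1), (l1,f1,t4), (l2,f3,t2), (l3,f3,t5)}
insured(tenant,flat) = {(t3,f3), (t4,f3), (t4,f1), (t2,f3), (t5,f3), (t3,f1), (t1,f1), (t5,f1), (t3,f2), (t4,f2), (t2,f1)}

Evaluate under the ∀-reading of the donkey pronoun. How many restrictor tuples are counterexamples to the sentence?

3

"him" takes "a tenant" as antecedent and "it" takes "a flat"; both are donkey pronouns co-varying with the restrictor.
Strong reading: for every (l,f,t) with let(l,f,t), insured(t,f).
Restrictor triples: (l1,f1,t1)→insured(t1,f1) ✓  (l1,f1,t4)→insured(t4,f1) ✓  (l1,f1,t5)→insured(t5,f1) ✓  (l1,f2,t1)→insured(t1,f2) ✗  (l1,f2,t2)→insured(t2,f2) ✗  (l1,f3,t4)→insured(t4,f3) ✓  (l2,f1,t2)→insured(t2,f1) ✓  (l2,f2,t5)→insured(t5,f2) ✗  (l2,f3,t2)→insured(t2,f3) ✓  (l2,f3,t3)→insured(t3,f3) ✓  (l2,f3,t4)→insured(t4,f3) ✓  (l3,f1,t1)→insured(t1,f1) ✓  (l3,f1,t2)→insured(t2,f1) ✓  (l3,f3,t2)→insured(t2,f3) ✓  (l3,f3,t4)→insured(t4,f3) ✓  (l3,f3,t5)→insured(t5,f3) ✓
Counterexamples (restrictor triples failing the scope): 3.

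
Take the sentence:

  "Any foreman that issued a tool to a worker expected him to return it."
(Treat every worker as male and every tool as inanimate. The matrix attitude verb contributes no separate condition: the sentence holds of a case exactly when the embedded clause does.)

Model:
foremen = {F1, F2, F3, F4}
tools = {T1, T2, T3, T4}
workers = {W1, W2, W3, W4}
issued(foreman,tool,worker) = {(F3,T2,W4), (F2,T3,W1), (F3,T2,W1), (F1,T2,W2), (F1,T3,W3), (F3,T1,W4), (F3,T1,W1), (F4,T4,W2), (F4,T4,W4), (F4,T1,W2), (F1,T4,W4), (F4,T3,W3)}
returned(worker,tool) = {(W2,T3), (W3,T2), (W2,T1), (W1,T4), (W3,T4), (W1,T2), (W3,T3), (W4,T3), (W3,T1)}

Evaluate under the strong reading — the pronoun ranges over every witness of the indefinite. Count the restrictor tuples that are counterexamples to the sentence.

"him" takes "a worker" as antecedent and "it" takes "a tool"; both are donkey pronouns co-varying with the restrictor.
Strong reading: for every (f,t,w) with issued(f,t,w), returned(w,t).
Restrictor triples: (F1,T2,W2)→returned(W2,T2) ✗  (F1,T3,W3)→returned(W3,T3) ✓  (F1,T4,W4)→returned(W4,T4) ✗  (F2,T3,W1)→returned(W1,T3) ✗  (F3,T1,W1)→returned(W1,T1) ✗  (F3,T1,W4)→returned(W4,T1) ✗  (F3,T2,W1)→returned(W1,T2) ✓  (F3,T2,W4)→returned(W4,T2) ✗  (F4,T1,W2)→returned(W2,T1) ✓  (F4,T3,W3)→returned(W3,T3) ✓  (F4,T4,W2)→returned(W2,T4) ✗  (F4,T4,W4)→returned(W4,T4) ✗
Counterexamples (restrictor triples failing the scope): 8.

8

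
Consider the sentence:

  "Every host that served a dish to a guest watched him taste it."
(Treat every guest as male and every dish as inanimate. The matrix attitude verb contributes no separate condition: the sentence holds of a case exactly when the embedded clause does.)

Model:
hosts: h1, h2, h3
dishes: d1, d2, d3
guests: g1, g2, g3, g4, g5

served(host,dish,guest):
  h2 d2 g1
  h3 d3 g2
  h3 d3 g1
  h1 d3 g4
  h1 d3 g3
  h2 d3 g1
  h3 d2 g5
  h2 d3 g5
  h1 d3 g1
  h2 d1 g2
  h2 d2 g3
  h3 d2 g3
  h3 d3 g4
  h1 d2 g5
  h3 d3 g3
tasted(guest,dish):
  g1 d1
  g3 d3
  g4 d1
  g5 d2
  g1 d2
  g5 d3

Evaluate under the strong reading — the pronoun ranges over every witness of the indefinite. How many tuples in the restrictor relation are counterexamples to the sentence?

9

"him" takes "a guest" as antecedent and "it" takes "a dish"; both are donkey pronouns co-varying with the restrictor.
Strong reading: for every (h,d,g) with served(h,d,g), tasted(g,d).
Restrictor triples: (h1,d2,g5)→tasted(g5,d2) ✓  (h1,d3,g1)→tasted(g1,d3) ✗  (h1,d3,g3)→tasted(g3,d3) ✓  (h1,d3,g4)→tasted(g4,d3) ✗  (h2,d1,g2)→tasted(g2,d1) ✗  (h2,d2,g1)→tasted(g1,d2) ✓  (h2,d2,g3)→tasted(g3,d2) ✗  (h2,d3,g1)→tasted(g1,d3) ✗  (h2,d3,g5)→tasted(g5,d3) ✓  (h3,d2,g3)→tasted(g3,d2) ✗  (h3,d2,g5)→tasted(g5,d2) ✓  (h3,d3,g1)→tasted(g1,d3) ✗  (h3,d3,g2)→tasted(g2,d3) ✗  (h3,d3,g3)→tasted(g3,d3) ✓  (h3,d3,g4)→tasted(g4,d3) ✗
Counterexamples (restrictor triples failing the scope): 9.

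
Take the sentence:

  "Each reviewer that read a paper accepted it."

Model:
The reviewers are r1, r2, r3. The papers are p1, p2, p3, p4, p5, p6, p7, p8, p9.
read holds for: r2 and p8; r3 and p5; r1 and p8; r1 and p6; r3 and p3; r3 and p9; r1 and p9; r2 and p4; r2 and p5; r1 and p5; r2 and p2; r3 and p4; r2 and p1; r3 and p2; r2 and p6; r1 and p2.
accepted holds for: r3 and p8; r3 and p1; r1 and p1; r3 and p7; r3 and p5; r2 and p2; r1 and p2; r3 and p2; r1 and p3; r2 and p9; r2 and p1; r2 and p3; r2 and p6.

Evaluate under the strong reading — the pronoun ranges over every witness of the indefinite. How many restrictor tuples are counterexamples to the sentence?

10

"it" takes "a paper" as antecedent — a donkey pronoun bound across the clause boundary.
Strong reading: for every (r,p) with read(r,p), accepted(r,p).
Restrictor pairs: (r1,p2) ✓  (r1,p5) ✗  (r1,p6) ✗  (r1,p8) ✗  (r1,p9) ✗  (r2,p1) ✓  (r2,p2) ✓  (r2,p4) ✗  (r2,p5) ✗  (r2,p6) ✓  (r2,p8) ✗  (r3,p2) ✓  (r3,p3) ✗  (r3,p4) ✗  (r3,p5) ✓  (r3,p9) ✗
Counterexamples (restrictor pairs failing the scope): 10.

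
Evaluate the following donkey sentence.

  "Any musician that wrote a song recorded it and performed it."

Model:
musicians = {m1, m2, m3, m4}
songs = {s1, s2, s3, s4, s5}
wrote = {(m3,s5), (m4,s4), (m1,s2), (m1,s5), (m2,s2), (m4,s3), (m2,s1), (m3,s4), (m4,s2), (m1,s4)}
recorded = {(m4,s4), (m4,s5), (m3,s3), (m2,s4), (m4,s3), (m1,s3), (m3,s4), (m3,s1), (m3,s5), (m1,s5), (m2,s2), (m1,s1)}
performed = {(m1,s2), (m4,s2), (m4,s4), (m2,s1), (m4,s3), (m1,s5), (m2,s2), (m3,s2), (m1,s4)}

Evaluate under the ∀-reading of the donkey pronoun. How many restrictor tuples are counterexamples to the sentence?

6

"it" takes "a song" as antecedent — a donkey pronoun bound across the clause boundary.
Strong reading: for every (m,s) with wrote(m,s), recorded(m,s) ∧ performed(m,s).
Restrictor pairs: (m1,s2) ✗  (m1,s4) ✗  (m1,s5) ✓  (m2,s1) ✗  (m2,s2) ✓  (m3,s4) ✗  (m3,s5) ✗  (m4,s2) ✗  (m4,s3) ✓  (m4,s4) ✓
Counterexamples (restrictor pairs failing the scope): 6.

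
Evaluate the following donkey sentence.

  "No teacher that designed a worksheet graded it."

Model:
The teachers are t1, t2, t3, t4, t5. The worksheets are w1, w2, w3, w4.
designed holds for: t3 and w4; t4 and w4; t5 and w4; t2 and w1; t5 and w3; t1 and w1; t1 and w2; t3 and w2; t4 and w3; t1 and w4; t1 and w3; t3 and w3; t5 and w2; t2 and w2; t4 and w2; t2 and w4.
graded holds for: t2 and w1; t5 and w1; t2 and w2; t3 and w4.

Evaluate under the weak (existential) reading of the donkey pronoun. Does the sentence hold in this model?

False

"it" takes "a worksheet" as antecedent — a donkey pronoun bound across the clause boundary.
Truth condition: for no (t,w) with designed(t,w) does graded(t,w) hold.
Restrictor pairs — does the scope hold? (t1,w1):fails  (t1,w2):fails  (t1,w3):fails  (t1,w4):fails  (t2,w1):holds  (t2,w2):holds  (t2,w4):fails  (t3,w2):fails  (t3,w3):fails  (t3,w4):holds  (t4,w2):fails  (t4,w3):fails  (t4,w4):fails  (t5,w2):fails  (t5,w3):fails  (t5,w4):fails
Scope holds for 3 pair(s), so the sentence is false.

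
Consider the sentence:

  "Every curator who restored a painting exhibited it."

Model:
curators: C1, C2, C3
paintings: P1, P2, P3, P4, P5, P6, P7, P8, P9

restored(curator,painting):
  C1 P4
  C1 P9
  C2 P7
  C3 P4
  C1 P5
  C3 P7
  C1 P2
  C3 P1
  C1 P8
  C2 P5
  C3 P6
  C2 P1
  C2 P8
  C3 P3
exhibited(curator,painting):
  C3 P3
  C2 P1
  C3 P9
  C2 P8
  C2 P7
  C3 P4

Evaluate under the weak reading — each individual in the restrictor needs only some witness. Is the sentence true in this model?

"it" takes "a painting" as antecedent — a donkey pronoun bound across the clause boundary.
Weak reading: every curator c with some restored-painting has at least one restored-painting p such that exhibited(c,p).
Per curator: C1:✗  C2:✓  C3:✓
C1 has no witness among its restored-paintings.

False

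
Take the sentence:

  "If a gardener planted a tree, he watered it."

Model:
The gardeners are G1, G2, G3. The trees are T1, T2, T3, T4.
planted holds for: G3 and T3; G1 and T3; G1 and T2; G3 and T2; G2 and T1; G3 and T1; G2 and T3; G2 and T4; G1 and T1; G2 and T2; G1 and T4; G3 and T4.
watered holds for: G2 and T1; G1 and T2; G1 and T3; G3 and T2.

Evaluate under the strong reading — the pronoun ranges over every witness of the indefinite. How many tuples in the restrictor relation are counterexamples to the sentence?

8

"it" takes "a tree" as antecedent — a donkey pronoun bound across the clause boundary.
Strong reading: for every (g,t) with planted(g,t), watered(g,t).
Restrictor pairs: (G1,T1) ✗  (G1,T2) ✓  (G1,T3) ✓  (G1,T4) ✗  (G2,T1) ✓  (G2,T2) ✗  (G2,T3) ✗  (G2,T4) ✗  (G3,T1) ✗  (G3,T2) ✓  (G3,T3) ✗  (G3,T4) ✗
Counterexamples (restrictor pairs failing the scope): 8.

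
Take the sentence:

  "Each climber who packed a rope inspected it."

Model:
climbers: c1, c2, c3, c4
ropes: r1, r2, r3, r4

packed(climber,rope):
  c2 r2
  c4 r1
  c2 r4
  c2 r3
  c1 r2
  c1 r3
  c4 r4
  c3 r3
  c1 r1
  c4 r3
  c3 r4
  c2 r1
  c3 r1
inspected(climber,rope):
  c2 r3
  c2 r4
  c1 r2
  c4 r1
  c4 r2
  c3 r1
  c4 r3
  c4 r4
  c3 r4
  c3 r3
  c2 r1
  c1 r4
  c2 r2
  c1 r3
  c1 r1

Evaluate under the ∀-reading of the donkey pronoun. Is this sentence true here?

True

"it" takes "a rope" as antecedent — a donkey pronoun bound across the clause boundary.
Strong reading: for every (c,r) with packed(c,r), inspected(c,r).
Restrictor pairs: (c1,r1) ✓  (c1,r2) ✓  (c1,r3) ✓  (c2,r1) ✓  (c2,r2) ✓  (c2,r3) ✓  (c2,r4) ✓  (c3,r1) ✓  (c3,r3) ✓  (c3,r4) ✓  (c4,r1) ✓  (c4,r3) ✓  (c4,r4) ✓
Every restrictor pair satisfies the scope.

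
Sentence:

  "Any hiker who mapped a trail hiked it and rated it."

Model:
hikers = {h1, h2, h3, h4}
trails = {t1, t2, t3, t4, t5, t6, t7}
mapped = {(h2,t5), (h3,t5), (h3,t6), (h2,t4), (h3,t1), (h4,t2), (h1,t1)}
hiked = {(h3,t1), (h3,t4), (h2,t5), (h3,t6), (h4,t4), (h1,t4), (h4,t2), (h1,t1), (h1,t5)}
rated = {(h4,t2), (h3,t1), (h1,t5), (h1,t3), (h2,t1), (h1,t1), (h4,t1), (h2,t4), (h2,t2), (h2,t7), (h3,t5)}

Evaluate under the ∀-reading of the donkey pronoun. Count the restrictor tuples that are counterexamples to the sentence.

4

"it" takes "a trail" as antecedent — a donkey pronoun bound across the clause boundary.
Strong reading: for every (h,t) with mapped(h,t), hiked(h,t) ∧ rated(h,t).
Restrictor pairs: (h1,t1) ✓  (h2,t4) ✗  (h2,t5) ✗  (h3,t1) ✓  (h3,t5) ✗  (h3,t6) ✗  (h4,t2) ✓
Counterexamples (restrictor pairs failing the scope): 4.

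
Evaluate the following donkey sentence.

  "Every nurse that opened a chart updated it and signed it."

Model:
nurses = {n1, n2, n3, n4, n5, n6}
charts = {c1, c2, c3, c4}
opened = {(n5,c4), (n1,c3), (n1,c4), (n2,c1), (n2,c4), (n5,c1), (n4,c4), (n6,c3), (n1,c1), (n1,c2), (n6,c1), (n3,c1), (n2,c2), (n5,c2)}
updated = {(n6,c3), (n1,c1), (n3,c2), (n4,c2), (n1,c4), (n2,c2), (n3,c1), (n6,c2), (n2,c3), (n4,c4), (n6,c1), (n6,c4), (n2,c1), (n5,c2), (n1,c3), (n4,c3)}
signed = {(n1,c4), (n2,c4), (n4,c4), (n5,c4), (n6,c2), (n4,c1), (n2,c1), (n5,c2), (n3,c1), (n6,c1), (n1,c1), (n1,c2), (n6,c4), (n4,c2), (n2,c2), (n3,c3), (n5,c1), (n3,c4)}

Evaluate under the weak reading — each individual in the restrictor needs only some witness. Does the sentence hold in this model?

True

"it" takes "a chart" as antecedent — a donkey pronoun bound across the clause boundary.
Weak reading: every nurse n with some opened-chart has at least one opened-chart c such that updated(n,c) ∧ signed(n,c).
Per nurse: n1:✓  n2:✓  n3:✓  n4:✓  n5:✓  n6:✓
Every nurse in the restrictor has a witness.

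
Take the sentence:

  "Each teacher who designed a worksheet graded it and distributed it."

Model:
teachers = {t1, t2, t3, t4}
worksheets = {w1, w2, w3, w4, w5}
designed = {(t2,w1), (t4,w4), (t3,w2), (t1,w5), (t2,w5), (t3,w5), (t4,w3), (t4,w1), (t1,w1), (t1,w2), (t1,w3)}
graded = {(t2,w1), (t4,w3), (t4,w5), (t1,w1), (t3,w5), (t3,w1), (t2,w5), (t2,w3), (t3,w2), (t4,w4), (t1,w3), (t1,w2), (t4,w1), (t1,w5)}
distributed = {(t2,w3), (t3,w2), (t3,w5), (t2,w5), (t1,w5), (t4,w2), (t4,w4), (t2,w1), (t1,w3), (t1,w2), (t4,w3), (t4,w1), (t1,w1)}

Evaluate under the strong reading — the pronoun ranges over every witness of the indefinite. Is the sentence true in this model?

True

"it" takes "a worksheet" as antecedent — a donkey pronoun bound across the clause boundary.
Strong reading: for every (t,w) with designed(t,w), graded(t,w) ∧ distributed(t,w).
Restrictor pairs: (t1,w1) ✓  (t1,w2) ✓  (t1,w3) ✓  (t1,w5) ✓  (t2,w1) ✓  (t2,w5) ✓  (t3,w2) ✓  (t3,w5) ✓  (t4,w1) ✓  (t4,w3) ✓  (t4,w4) ✓
Every restrictor pair satisfies the scope.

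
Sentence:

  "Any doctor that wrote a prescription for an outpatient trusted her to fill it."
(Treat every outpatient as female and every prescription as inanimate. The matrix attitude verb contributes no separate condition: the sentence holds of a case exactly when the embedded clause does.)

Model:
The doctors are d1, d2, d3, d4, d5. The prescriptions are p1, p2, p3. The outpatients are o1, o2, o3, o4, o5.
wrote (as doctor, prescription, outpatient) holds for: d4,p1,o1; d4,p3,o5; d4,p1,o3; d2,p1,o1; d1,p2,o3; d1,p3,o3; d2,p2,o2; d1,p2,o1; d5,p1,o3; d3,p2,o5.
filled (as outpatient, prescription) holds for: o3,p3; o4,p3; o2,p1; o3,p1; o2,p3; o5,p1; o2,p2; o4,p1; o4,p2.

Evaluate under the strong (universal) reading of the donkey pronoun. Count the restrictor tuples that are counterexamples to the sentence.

6

"her" takes "an outpatient" as antecedent and "it" takes "a prescription"; both are donkey pronouns co-varying with the restrictor.
Strong reading: for every (d,p,o) with wrote(d,p,o), filled(o,p).
Restrictor triples: (d1,p2,o1)→filled(o1,p2) ✗  (d1,p2,o3)→filled(o3,p2) ✗  (d1,p3,o3)→filled(o3,p3) ✓  (d2,p1,o1)→filled(o1,p1) ✗  (d2,p2,o2)→filled(o2,p2) ✓  (d3,p2,o5)→filled(o5,p2) ✗  (d4,p1,o1)→filled(o1,p1) ✗  (d4,p1,o3)→filled(o3,p1) ✓  (d4,p3,o5)→filled(o5,p3) ✗  (d5,p1,o3)→filled(o3,p1) ✓
Counterexamples (restrictor triples failing the scope): 6.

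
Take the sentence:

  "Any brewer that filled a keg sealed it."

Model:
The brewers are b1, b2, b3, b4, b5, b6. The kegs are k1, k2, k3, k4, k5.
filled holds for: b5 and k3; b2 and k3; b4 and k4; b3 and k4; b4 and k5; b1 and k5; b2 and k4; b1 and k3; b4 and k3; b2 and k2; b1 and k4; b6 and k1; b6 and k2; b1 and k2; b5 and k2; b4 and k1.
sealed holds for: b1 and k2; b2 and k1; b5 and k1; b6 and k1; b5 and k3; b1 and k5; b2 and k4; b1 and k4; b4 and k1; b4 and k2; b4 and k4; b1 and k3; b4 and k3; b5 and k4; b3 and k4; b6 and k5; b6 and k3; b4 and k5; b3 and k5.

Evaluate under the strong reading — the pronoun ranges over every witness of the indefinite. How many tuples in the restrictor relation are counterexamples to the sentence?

4

"it" takes "a keg" as antecedent — a donkey pronoun bound across the clause boundary.
Strong reading: for every (b,k) with filled(b,k), sealed(b,k).
Restrictor pairs: (b1,k2) ✓  (b1,k3) ✓  (b1,k4) ✓  (b1,k5) ✓  (b2,k2) ✗  (b2,k3) ✗  (b2,k4) ✓  (b3,k4) ✓  (b4,k1) ✓  (b4,k3) ✓  (b4,k4) ✓  (b4,k5) ✓  (b5,k2) ✗  (b5,k3) ✓  (b6,k1) ✓  (b6,k2) ✗
Counterexamples (restrictor pairs failing the scope): 4.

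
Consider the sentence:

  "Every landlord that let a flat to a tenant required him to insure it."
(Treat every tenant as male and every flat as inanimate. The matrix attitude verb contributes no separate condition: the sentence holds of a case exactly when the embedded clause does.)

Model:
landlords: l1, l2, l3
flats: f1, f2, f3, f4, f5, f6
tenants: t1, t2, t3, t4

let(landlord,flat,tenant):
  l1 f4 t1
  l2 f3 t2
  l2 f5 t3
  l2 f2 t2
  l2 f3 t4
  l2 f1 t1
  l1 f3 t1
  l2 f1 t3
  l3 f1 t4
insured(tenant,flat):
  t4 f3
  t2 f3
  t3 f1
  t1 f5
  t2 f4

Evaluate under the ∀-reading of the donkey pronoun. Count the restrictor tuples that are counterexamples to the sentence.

"him" takes "a tenant" as antecedent and "it" takes "a flat"; both are donkey pronouns co-varying with the restrictor.
Strong reading: for every (l,f,t) with let(l,f,t), insured(t,f).
Restrictor triples: (l1,f3,t1)→insured(t1,f3) ✗  (l1,f4,t1)→insured(t1,f4) ✗  (l2,f1,t1)→insured(t1,f1) ✗  (l2,f1,t3)→insured(t3,f1) ✓  (l2,f2,t2)→insured(t2,f2) ✗  (l2,f3,t2)→insured(t2,f3) ✓  (l2,f3,t4)→insured(t4,f3) ✓  (l2,f5,t3)→insured(t3,f5) ✗  (l3,f1,t4)→insured(t4,f1) ✗
Counterexamples (restrictor triples failing the scope): 6.

6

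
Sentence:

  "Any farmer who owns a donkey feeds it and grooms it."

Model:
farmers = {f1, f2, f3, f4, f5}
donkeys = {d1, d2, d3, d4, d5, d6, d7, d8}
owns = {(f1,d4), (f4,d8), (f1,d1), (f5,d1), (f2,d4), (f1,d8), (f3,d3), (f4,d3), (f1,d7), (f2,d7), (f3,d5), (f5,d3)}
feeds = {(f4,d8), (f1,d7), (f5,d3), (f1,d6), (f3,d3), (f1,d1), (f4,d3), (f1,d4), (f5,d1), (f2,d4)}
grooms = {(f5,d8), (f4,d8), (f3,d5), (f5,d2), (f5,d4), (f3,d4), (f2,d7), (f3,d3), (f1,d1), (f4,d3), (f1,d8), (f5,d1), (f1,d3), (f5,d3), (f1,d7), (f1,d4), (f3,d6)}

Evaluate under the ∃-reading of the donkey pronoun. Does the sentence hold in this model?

"it" takes "a donkey" as antecedent — a donkey pronoun bound across the clause boundary.
Weak reading: every farmer f with some owns-donkey has at least one owns-donkey d such that feeds(f,d) ∧ grooms(f,d).
Per farmer: f1:✓  f2:✗  f3:✓  f4:✓  f5:✓
f2 has no witness among its owns-donkeys.

False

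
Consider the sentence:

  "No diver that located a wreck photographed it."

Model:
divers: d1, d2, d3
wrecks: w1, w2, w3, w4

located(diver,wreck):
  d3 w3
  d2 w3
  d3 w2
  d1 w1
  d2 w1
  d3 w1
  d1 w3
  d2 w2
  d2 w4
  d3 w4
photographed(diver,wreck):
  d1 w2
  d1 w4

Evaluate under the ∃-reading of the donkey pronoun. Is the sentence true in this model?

True

"it" takes "a wreck" as antecedent — a donkey pronoun bound across the clause boundary.
Truth condition: for no (d,w) with located(d,w) does photographed(d,w) hold.
Restrictor pairs — does the scope hold? (d1,w1):fails  (d1,w3):fails  (d2,w1):fails  (d2,w2):fails  (d2,w3):fails  (d2,w4):fails  (d3,w1):fails  (d3,w2):fails  (d3,w3):fails  (d3,w4):fails
Scope holds for no restrictor pair, so the sentence is true.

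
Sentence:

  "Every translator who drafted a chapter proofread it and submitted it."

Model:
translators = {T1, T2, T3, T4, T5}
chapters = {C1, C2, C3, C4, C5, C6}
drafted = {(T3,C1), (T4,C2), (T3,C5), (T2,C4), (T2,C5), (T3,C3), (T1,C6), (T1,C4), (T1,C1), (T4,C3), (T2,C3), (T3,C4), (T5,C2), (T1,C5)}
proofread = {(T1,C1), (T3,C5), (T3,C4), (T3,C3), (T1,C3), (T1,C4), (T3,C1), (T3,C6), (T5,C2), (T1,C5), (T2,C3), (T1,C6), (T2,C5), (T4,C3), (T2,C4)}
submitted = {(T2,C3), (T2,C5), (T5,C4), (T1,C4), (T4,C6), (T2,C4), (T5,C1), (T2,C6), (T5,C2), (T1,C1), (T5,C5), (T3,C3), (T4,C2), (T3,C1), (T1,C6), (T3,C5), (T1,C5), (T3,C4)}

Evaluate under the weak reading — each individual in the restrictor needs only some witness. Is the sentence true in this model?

"it" takes "a chapter" as antecedent — a donkey pronoun bound across the clause boundary.
Weak reading: every translator t with some drafted-chapter has at least one drafted-chapter c such that proofread(t,c) ∧ submitted(t,c).
Per translator: T1:✓  T2:✓  T3:✓  T4:✗  T5:✓
T4 has no witness among its drafted-chapters.

False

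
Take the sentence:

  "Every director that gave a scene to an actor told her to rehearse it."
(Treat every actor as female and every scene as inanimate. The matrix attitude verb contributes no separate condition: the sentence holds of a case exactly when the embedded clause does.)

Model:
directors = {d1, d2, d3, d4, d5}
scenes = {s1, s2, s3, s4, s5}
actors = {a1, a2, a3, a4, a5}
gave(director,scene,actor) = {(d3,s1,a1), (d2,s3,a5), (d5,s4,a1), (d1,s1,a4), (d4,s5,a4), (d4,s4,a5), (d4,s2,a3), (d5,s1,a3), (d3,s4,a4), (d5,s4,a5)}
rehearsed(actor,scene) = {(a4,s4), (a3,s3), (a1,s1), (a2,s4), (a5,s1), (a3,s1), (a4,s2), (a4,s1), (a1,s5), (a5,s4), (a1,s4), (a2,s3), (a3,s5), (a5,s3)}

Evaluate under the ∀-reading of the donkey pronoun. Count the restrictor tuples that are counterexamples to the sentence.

"her" takes "an actor" as antecedent and "it" takes "a scene"; both are donkey pronouns co-varying with the restrictor.
Strong reading: for every (d,s,a) with gave(d,s,a), rehearsed(a,s).
Restrictor triples: (d1,s1,a4)→rehearsed(a4,s1) ✓  (d2,s3,a5)→rehearsed(a5,s3) ✓  (d3,s1,a1)→rehearsed(a1,s1) ✓  (d3,s4,a4)→rehearsed(a4,s4) ✓  (d4,s2,a3)→rehearsed(a3,s2) ✗  (d4,s4,a5)→rehearsed(a5,s4) ✓  (d4,s5,a4)→rehearsed(a4,s5) ✗  (d5,s1,a3)→rehearsed(a3,s1) ✓  (d5,s4,a1)→rehearsed(a1,s4) ✓  (d5,s4,a5)→rehearsed(a5,s4) ✓
Counterexamples (restrictor triples failing the scope): 2.

2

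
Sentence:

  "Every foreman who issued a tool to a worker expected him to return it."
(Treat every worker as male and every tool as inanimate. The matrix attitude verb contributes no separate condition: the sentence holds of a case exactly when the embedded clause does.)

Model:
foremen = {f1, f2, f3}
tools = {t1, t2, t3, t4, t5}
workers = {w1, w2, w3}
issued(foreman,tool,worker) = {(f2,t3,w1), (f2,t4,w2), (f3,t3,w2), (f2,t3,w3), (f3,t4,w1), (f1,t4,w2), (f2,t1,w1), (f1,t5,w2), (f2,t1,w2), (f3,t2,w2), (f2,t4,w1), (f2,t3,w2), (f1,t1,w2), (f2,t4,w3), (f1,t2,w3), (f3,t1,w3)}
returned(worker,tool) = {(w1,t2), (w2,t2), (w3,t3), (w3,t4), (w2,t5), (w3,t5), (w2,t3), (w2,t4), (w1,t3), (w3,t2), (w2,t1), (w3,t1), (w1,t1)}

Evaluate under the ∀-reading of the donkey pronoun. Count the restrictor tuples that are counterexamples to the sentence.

2

"him" takes "a worker" as antecedent and "it" takes "a tool"; both are donkey pronouns co-varying with the restrictor.
Strong reading: for every (f,t,w) with issued(f,t,w), returned(w,t).
Restrictor triples: (f1,t1,w2)→returned(w2,t1) ✓  (f1,t2,w3)→returned(w3,t2) ✓  (f1,t4,w2)→returned(w2,t4) ✓  (f1,t5,w2)→returned(w2,t5) ✓  (f2,t1,w1)→returned(w1,t1) ✓  (f2,t1,w2)→returned(w2,t1) ✓  (f2,t3,w1)→returned(w1,t3) ✓  (f2,t3,w2)→returned(w2,t3) ✓  (f2,t3,w3)→returned(w3,t3) ✓  (f2,t4,w1)→returned(w1,t4) ✗  (f2,t4,w2)→returned(w2,t4) ✓  (f2,t4,w3)→returned(w3,t4) ✓  (f3,t1,w3)→returned(w3,t1) ✓  (f3,t2,w2)→returned(w2,t2) ✓  (f3,t3,w2)→returned(w2,t3) ✓  (f3,t4,w1)→returned(w1,t4) ✗
Counterexamples (restrictor triples failing the scope): 2.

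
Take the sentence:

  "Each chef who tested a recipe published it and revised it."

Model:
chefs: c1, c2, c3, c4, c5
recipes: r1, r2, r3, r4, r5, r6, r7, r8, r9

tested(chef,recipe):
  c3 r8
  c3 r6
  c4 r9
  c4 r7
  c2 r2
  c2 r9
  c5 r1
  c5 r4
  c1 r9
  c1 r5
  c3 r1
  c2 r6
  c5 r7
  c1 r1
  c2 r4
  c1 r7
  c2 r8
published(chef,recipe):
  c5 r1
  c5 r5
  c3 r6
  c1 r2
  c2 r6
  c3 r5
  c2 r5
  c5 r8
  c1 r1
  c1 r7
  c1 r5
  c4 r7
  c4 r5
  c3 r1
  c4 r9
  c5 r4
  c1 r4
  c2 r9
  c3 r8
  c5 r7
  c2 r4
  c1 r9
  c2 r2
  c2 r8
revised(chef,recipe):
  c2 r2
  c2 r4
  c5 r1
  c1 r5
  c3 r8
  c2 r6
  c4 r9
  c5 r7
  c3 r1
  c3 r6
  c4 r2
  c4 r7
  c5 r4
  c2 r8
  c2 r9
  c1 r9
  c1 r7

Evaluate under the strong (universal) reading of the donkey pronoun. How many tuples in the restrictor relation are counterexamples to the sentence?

1

"it" takes "a recipe" as antecedent — a donkey pronoun bound across the clause boundary.
Strong reading: for every (c,r) with tested(c,r), published(c,r) ∧ revised(c,r).
Restrictor pairs: (c1,r1) ✗  (c1,r5) ✓  (c1,r7) ✓  (c1,r9) ✓  (c2,r2) ✓  (c2,r4) ✓  (c2,r6) ✓  (c2,r8) ✓  (c2,r9) ✓  (c3,r1) ✓  (c3,r6) ✓  (c3,r8) ✓  (c4,r7) ✓  (c4,r9) ✓  (c5,r1) ✓  (c5,r4) ✓  (c5,r7) ✓
Counterexamples (restrictor pairs failing the scope): 1.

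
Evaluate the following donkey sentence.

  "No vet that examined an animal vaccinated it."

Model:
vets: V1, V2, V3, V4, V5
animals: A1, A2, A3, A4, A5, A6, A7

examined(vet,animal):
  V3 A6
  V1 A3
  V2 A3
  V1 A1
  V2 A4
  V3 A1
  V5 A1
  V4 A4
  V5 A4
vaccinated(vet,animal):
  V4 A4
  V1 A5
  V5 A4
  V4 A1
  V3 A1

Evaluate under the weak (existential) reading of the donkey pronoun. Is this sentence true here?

False

"it" takes "an animal" as antecedent — a donkey pronoun bound across the clause boundary.
Truth condition: for no (v,a) with examined(v,a) does vaccinated(v,a) hold.
Restrictor pairs — does the scope hold? (V1,A1):fails  (V1,A3):fails  (V2,A3):fails  (V2,A4):fails  (V3,A1):holds  (V3,A6):fails  (V4,A4):holds  (V5,A1):fails  (V5,A4):holds
Scope holds for 3 pair(s), so the sentence is false.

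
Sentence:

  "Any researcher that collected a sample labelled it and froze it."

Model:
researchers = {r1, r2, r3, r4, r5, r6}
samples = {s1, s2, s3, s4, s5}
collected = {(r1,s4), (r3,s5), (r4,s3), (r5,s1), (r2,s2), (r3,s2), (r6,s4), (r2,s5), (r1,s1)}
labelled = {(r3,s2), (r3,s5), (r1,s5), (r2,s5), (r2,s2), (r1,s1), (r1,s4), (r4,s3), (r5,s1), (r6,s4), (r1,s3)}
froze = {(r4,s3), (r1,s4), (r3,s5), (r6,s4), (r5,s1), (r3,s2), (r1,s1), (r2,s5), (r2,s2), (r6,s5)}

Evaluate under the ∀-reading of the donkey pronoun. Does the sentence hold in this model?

"it" takes "a sample" as antecedent — a donkey pronoun bound across the clause boundary.
Strong reading: for every (r,s) with collected(r,s), labelled(r,s) ∧ froze(r,s).
Restrictor pairs: (r1,s1) ✓  (r1,s4) ✓  (r2,s2) ✓  (r2,s5) ✓  (r3,s2) ✓  (r3,s5) ✓  (r4,s3) ✓  (r5,s1) ✓  (r6,s4) ✓
Every restrictor pair satisfies the scope.

True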